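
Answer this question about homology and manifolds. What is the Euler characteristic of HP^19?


HP^19 has one cell in each dimension 0, 4, ..., 4*19 (19+1 cells, all even-dim).
chi = 19 + 1 = 20

20


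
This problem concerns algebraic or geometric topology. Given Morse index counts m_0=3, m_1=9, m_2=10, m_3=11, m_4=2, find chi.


Morse theory: chi(M) = sum_k (-1)^k m_k where m_k = #(index-k critical points).
= (3) + (-9) + (10) + (-11) + (2) = -5

-5


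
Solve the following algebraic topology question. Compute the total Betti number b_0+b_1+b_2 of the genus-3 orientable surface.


For Sigma_3: b_0 = 1, b_1 = 2g = 6, b_2 = 1.
Total = 1 + 6 + 1 = 8

8


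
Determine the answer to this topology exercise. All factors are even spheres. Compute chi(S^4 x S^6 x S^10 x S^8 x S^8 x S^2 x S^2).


chi is multiplicative: chi(X x Y) = chi(X) chi(Y).
Each even-dim sphere has chi = 2. There are 7 factors.
chi = 2^7 = 128

128


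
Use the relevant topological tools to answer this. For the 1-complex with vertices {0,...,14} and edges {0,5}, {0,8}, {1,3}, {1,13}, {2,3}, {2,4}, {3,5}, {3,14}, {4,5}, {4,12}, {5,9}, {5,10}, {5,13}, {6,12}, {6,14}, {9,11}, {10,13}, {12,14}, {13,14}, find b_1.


b_1 = E - V + (number of components).
E = 19, V = 15, components = 2.
b_1 = 19 - 15 + 2 = 6

6


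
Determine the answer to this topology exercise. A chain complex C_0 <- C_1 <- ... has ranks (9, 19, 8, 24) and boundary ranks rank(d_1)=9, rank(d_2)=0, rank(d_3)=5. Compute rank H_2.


rank H_k = rank(ker d_k) - rank(im d_{k+1}).
rank(ker d_2) = rank(C_2) - rank(d_2) = 8 - 0 = 8.
rank(im d_{2+1}) = 5.
rank H_2 = 8 - 5 = 3

3


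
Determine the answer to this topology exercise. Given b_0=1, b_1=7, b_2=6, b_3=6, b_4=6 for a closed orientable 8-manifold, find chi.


By Poincare duality b_k = b_{8-k}, so full Betti numbers: b_0=1, b_1=7, b_2=6, b_3=6, b_4=6, b_5=6, b_6=6, b_7=7, b_8=1.
chi = sum (-1)^k b_k = -6

-6


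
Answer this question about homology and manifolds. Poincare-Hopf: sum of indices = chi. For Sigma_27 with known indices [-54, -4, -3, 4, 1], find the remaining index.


Poincare-Hopf: sum of indices = chi(M).
chi(Sigma_27) = 2 - 2*27 = -52.
Sum of known indices = -56.
x = chi - (sum known) = -52 - (-56) = 4

4


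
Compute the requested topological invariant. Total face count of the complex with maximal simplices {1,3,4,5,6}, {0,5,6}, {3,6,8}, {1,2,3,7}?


Each maximal simplex on m vertices has 2^m - 1 nonempty faces.
Take the union (dedupe shared faces).
Total distinct faces = 51

51


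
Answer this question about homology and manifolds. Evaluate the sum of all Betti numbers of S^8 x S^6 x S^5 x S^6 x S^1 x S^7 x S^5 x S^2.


Total Betti number is multiplicative under products.
Each S^d (d>=1) has total Betti number 2.
There are 8 sphere factors.
Total = 2^8 = 256

256


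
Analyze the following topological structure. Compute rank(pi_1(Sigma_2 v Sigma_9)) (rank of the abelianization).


For a wedge: H_1(A v B) = H_1(A) + H_1(B).
b_1(Sigma_2) = 4, b_1(Sigma_9) = 18.
b_1 = 4 + 18 = 22

22


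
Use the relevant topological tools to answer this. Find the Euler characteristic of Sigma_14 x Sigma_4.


chi(Sigma_14) = 2 - 2*14 = -26
chi(Sigma_4) = 2 - 2*4 = -6
chi(product) = (-26) * (-6) = 156

156


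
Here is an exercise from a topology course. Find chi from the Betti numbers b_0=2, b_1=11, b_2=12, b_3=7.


chi = sum_k (-1)^k b_k.
= (2) + (-11) + (12) + (-7)
= -4

-4


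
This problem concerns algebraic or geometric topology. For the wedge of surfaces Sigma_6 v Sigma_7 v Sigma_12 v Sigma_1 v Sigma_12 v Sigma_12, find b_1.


For a wedge X v Y: reduced H_k(X v Y) = H_k(X) + H_k(Y).
Each Sigma_g contributes b_1 = 2g.
b_1 = 12 + 14 + 24 + 2 + 24 + 24 = 100

100


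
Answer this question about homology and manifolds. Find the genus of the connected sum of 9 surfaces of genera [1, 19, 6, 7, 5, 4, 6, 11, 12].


Genus is additive under connected sum of orientable surfaces.
g = 1 + 19 + 6 + 7 + 5 + 4 + 6 + 11 + 12 = 71

71


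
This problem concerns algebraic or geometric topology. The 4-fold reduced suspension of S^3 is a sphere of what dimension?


Each suspension raises dimension by 1: Sigma S^n = S^{n+1}.
Sigma^4 S^3 = S^{3+4} = S^7

7


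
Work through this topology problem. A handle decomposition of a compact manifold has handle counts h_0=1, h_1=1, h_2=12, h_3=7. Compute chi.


Handles of index k contribute (-1)^k to chi (same as CW cells).
chi = (1) + (-1) + (12) + (-7) = 5

5


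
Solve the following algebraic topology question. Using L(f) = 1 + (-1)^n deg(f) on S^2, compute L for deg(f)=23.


On S^2: L(f) = tr(f_0*) + (-1)^2 tr(f_2*) = 1 + (-1)^2 * deg(f).
L(f) = 1 + (-1)^2 * 23 = 1 + 23 = 24

24


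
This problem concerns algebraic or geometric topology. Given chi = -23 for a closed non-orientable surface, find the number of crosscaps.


chi = 2 - k for closed non-orientable surfaces with k crosscaps.
-23 = 2 - k
k = 2 - (-23) = 25

25


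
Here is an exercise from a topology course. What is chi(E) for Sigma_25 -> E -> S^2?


chi(S^2) = 2 (n even), chi(Sigma_25) = 2 - 2*25 = -48.
chi(E) = 2 * (-48) = -96

-96


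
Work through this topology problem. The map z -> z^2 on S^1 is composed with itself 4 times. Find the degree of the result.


deg(f) = 2. Degree is multiplicative: deg(f^4) = (deg f)^4.
deg(f^4) = (2)^4 = 16

16


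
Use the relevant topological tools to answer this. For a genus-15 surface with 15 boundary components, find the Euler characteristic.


For a compact orientable surface with genus g and b boundary components: chi = 2 - 2g - b.
chi = 2 - 2*15 - 15 = 2 - 30 - 15 = -43

-43


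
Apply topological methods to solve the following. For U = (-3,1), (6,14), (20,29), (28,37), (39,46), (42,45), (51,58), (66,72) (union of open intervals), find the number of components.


Sort and merge overlapping open intervals.
Merged: (-3,1), (6,14), (20,37), (39,46), (51,58), (66,72).
Number of components = 6

6


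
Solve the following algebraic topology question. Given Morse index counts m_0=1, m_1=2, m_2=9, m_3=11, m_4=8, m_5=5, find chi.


Morse theory: chi(M) = sum_k (-1)^k m_k where m_k = #(index-k critical points).
= (1) + (-2) + (9) + (-11) + (8) + (-5) = 0

0


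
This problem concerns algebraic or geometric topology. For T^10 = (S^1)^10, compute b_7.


By the Kunneth formula, b_k(T^n) = C(n,k).
b_7(T^10) = C(10,7).
C(10,7) = 10!/(7!*3!) = 120

120


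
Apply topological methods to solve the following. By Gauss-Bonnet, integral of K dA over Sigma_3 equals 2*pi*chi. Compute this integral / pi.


Gauss-Bonnet: integral K dA = 2*pi*chi(M).
chi(Sigma_3) = 2 - 2*3 = -4.
(integral K dA)/pi = 2*chi = 2*(-4) = -8

-8


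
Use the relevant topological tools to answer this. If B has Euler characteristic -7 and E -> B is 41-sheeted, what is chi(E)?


For a finite covering: chi(E) = (number of sheets) * chi(B).
chi(E) = 41 * (-7) = -287

-287


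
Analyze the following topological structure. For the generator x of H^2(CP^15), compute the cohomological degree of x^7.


|x| = 2 in H^*(CP^n).
|x^7| = 7 * |x| = 7 * 2 = 14

14


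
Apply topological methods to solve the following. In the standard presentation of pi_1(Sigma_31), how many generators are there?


Standard presentation: pi_1(Sigma_g) = <a_1,b_1,...,a_g,b_g | [a_1,b_1]...[a_g,b_g] = 1>.
Number of generators = 2g = 2*31 = 62

62


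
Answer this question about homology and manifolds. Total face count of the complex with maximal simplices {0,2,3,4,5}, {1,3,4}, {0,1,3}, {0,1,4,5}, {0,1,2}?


Each maximal simplex on m vertices has 2^m - 1 nonempty faces.
Take the union (dedupe shared faces).
Total distinct faces = 44

44


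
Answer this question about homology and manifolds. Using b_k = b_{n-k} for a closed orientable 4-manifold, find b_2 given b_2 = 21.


Poincare duality for closed orientable n-manifolds: b_k = b_{n-k}.
Here n = 4, so b_2 = b_2 = 21

21


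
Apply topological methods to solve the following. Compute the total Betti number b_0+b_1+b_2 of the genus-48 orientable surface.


For Sigma_48: b_0 = 1, b_1 = 2g = 96, b_2 = 1.
Total = 1 + 96 + 1 = 98

98


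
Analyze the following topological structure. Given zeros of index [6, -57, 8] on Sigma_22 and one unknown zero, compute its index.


Poincare-Hopf: sum of indices = chi(M).
chi(Sigma_22) = 2 - 2*22 = -42.
Sum of known indices = -43.
x = chi - (sum known) = -42 - (-43) = 1

1


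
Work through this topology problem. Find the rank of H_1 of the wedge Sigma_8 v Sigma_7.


For a wedge: H_1(A v B) = H_1(A) + H_1(B).
b_1(Sigma_8) = 16, b_1(Sigma_7) = 14.
b_1 = 16 + 14 = 30

30


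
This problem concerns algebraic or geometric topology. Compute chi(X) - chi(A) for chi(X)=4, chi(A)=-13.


Relative Euler characteristic: chi(X, A) = chi(X) - chi(A).
= 4 - (-13) = 17

17


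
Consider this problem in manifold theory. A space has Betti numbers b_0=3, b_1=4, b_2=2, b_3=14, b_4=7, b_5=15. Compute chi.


chi = sum_k (-1)^k b_k.
= (3) + (-4) + (2) + (-14) + (7) + (-15)
= -21

-21


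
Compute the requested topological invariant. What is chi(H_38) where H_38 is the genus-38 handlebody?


A genus-g handlebody deformation retracts to a wedge of g circles.
chi(vee_g S^1) = 1 - g.
chi(H_38) = 1 - 38 = -37

-37


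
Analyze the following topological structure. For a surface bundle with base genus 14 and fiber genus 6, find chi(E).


For a fiber bundle F -> E -> B (with CW structure): chi(E) = chi(B) * chi(F).
chi(Sigma_14) = -26, chi(Sigma_6) = -10.
chi(E) = (-26) * (-10) = 260

260


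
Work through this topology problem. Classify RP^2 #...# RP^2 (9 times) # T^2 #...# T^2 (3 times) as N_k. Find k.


Since a >= 1, the sum is non-orientable; each T^2 can be replaced by RP^2 # RP^2 (since T^2#RP^2 = 3RP^2).
Total crosscaps k = 9 + 2*3 = 15.
Check via chi: chi = 9*1 + 3*0 - (9+3-1)*2 = -13 = 2 - k = -13. Consistent.

15


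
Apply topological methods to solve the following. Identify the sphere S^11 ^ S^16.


S^m ^ S^n = S^{m+n}.
k = 11 + 16 = 27

27


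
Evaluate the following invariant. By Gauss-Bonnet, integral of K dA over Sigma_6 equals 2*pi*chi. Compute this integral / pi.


Gauss-Bonnet: integral K dA = 2*pi*chi(M).
chi(Sigma_6) = 2 - 2*6 = -10.
(integral K dA)/pi = 2*chi = 2*(-10) = -20

-20


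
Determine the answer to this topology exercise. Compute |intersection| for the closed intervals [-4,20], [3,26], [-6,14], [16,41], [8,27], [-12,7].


Intersection = [max(a_i), min(b_i)] = [16, 7].
Since 16 > 7, the intersection is empty.
Length = 0

0


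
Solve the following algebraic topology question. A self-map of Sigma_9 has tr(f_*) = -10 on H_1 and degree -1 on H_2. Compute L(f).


L(f) = tr(f_0*) - tr(f_1*) + tr(f_2*).
= 1 - (-10) + (-1)
= 10

10


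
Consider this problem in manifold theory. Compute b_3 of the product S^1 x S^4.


Each S^d has Poincare polynomial 1 + t^d.
The product S^1 x S^4 has Poincare polynomial prod(1+t^d_i).
Expanding: b_0=1, b_1=1, b_4=1, b_5=1.
b_3 = 0

0


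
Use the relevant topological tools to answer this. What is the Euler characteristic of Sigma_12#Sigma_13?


chi(Sigma_12) = 2 - 2*12 = -22
chi(Sigma_13) = 2 - 2*13 = -24
For surfaces: chi(A#B) = chi(A) + chi(B) - 2.
chi = -22 + -24 - 2 = -48

-48


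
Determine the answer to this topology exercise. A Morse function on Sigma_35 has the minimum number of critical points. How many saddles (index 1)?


A perfect Morse function has m_k = b_k.
For Sigma_35: b_0=1, b_1=2g=70, b_2=1.
Saddles m_1 = 2g = 70

70


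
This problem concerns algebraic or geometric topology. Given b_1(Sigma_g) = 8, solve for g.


For a closed orientable surface: b_1 = 2g.
8 = 2g
g = 8 / 2 = 4

4


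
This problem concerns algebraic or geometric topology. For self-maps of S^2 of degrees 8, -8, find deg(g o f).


Degree is multiplicative under composition: deg(g o f) = deg(g) * deg(f).
= -8 * 8 = -64

-64


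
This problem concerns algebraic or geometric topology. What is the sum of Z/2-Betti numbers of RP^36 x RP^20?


dim H^*(RP^n; Z/2) = n+1 (one Z/2 in each degree 0..n).
Total Betti number is multiplicative.
Total = (36+1) * (20+1) = 37 * 21 = 777

777


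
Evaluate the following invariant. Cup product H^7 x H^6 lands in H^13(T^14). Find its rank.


Cup product: H^p x H^q -> H^{p+q}; here p+q = 7+6 = 13.
rank H^k(T^n) = C(n,k).
C(14,13) = 14

14


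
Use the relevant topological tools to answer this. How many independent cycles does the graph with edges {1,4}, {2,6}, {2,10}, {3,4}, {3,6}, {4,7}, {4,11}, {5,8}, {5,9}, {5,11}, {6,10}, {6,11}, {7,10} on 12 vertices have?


b_1 = E - V + (number of components).
E = 13, V = 12, components = 2.
b_1 = 13 - 12 + 2 = 3

3


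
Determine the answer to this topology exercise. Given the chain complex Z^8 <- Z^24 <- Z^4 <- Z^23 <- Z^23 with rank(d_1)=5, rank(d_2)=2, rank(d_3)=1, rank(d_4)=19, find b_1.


rank H_k = rank(ker d_k) - rank(im d_{k+1}).
rank(ker d_1) = rank(C_1) - rank(d_1) = 24 - 5 = 19.
rank(im d_{1+1}) = 2.
rank H_1 = 19 - 2 = 17

17


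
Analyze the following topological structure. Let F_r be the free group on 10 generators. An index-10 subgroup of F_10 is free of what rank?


Nielsen-Schreier: an index-n subgroup of F_r is free of rank 1 + n(r-1).
Equivalently: chi(cover) = n*chi(base); chi(vee_r S^1) = 1 - 10 = -9.
chi(E) = 10*(-9) = -90; rank = 1 - chi(E) = 1 - (-90) = 91.
rank = 1 + 10*(10-1) = 1 + 90 = 91

91


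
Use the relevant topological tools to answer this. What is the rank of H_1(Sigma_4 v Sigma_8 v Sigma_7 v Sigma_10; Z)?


For a wedge X v Y: reduced H_k(X v Y) = H_k(X) + H_k(Y).
Each Sigma_g contributes b_1 = 2g.
b_1 = 8 + 16 + 14 + 20 = 58

58


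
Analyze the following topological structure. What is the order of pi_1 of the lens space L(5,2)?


pi_1(L(p,q)) = Z/pZ for any q coprime to p.
|pi_1(L(5,2))| = 5

5


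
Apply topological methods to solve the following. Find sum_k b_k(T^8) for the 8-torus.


b_k(T^8) = C(8,k), so the sum over k is sum_k C(8,k) = 2^8.
Total = 2^8 = 256

256


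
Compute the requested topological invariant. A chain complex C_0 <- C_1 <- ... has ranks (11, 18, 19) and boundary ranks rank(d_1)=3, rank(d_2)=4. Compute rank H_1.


rank H_k = rank(ker d_k) - rank(im d_{k+1}).
rank(ker d_1) = rank(C_1) - rank(d_1) = 18 - 3 = 15.
rank(im d_{1+1}) = 4.
rank H_1 = 15 - 4 = 11

11


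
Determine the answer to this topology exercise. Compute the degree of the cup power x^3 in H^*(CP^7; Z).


|x| = 2 in H^*(CP^n).
|x^3| = 3 * |x| = 3 * 2 = 6

6


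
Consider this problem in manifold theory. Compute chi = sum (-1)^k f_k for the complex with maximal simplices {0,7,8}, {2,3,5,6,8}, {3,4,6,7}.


Enumerate all faces; f-vector: f_0=8, f_1=18, f_2=15, f_3=6, f_4=1.
chi = sum (-1)^k f_k = 0

0


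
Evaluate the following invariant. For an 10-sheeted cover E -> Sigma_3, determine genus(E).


For an n-sheeted cover: chi(E) = n * chi(B).
chi(Sigma_3) = 2 - 2*3 = -4.
chi(E) = 10 * (-4) = -40.
genus(E) = (2 - chi(E))/2 = (2 - (-40))/2 = 42/2 = 21

21


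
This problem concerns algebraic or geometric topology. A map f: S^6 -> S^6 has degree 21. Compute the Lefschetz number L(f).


On S^6: L(f) = tr(f_0*) + (-1)^6 tr(f_6*) = 1 + (-1)^6 * deg(f).
L(f) = 1 + (-1)^6 * 21 = 1 + 21 = 22

22


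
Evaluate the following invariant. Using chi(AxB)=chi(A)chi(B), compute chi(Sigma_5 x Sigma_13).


chi(Sigma_5) = 2 - 2*5 = -8
chi(Sigma_13) = 2 - 2*13 = -24
chi(product) = (-8) * (-24) = 192

192


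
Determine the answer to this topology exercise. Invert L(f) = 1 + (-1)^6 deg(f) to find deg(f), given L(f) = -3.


L(f) = 1 + (-1)^6 deg(f) on S^6.
-3 = 1 + (-1)^6 * deg(f)
(-1)^6 * deg(f) = -4
deg(f) = -4

-4


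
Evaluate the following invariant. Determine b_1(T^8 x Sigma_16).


pi_1(A x B) = pi_1(A) x pi_1(B); rank of abelianization = b_1.
b_1(T^8) = 8, b_1(Sigma_16) = 2*16 = 32.
b_1(product) = 8 + 32 = 40

40


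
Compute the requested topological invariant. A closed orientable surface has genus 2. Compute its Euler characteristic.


For a closed orientable surface of genus g: chi = 2 - 2g.
Here g = 2.
chi = 2 - 2*2 = 2 - 4 = -2

-2


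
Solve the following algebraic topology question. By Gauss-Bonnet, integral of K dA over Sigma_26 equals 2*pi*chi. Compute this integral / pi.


Gauss-Bonnet: integral K dA = 2*pi*chi(M).
chi(Sigma_26) = 2 - 2*26 = -50.
(integral K dA)/pi = 2*chi = 2*(-50) = -100

-100


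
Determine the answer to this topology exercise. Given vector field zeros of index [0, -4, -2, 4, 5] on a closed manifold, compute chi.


Poincare-Hopf: chi(M) = sum of indices of zeros.
chi = (0) + (-4) + (-2) + (4) + (5) = 3

3


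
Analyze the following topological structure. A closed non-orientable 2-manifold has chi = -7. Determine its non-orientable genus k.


chi = 2 - k for closed non-orientable surfaces with k crosscaps.
-7 = 2 - k
k = 2 - (-7) = 9

9


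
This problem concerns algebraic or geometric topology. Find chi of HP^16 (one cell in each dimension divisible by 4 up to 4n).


HP^16 has one cell in each dimension 0, 4, ..., 4*16 (16+1 cells, all even-dim).
chi = 16 + 1 = 17

17


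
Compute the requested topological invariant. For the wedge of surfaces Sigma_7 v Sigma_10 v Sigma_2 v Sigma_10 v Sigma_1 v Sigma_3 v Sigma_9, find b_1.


For a wedge X v Y: reduced H_k(X v Y) = H_k(X) + H_k(Y).
Each Sigma_g contributes b_1 = 2g.
b_1 = 14 + 20 + 4 + 20 + 2 + 6 + 18 = 84

84


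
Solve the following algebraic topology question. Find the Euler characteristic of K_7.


K_7: V = 7, E = C(7,2) = 21.
chi = V - E = 7 - 21 = -14

-14


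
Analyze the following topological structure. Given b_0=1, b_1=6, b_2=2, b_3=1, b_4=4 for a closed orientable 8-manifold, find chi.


By Poincare duality b_k = b_{8-k}, so full Betti numbers: b_0=1, b_1=6, b_2=2, b_3=1, b_4=4, b_5=1, b_6=2, b_7=6, b_8=1.
chi = sum (-1)^k b_k = -4

-4


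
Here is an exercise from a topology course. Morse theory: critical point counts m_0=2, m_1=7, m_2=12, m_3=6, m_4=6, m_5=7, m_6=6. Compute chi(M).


Morse theory: chi(M) = sum_k (-1)^k m_k where m_k = #(index-k critical points).
= (2) + (-7) + (12) + (-6) + (6) + (-7) + (6) = 6

6


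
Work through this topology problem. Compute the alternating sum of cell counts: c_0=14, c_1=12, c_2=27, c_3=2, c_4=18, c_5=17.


chi = sum_k (-1)^k c_k.
= (-1)^0*14 + (-1)^1*12 + (-1)^2*27 + (-1)^3*2 + (-1)^4*18 + (-1)^5*17
= (14) + (-12) + (27) + (-2) + (18) + (-17)
= 28

28


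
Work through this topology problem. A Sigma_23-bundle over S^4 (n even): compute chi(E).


chi(S^4) = 2 (n even), chi(Sigma_23) = 2 - 2*23 = -44.
chi(E) = 2 * (-44) = -88

-88


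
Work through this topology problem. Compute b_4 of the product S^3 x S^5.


Each S^d has Poincare polynomial 1 + t^d.
The product S^3 x S^5 has Poincare polynomial prod(1+t^d_i).
Expanding: b_0=1, b_3=1, b_5=1, b_8=1.
b_4 = 0

0


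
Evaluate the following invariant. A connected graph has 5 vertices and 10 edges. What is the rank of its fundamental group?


For a connected graph: rank(pi_1) = b_1 = E - V + 1 = 1 - chi.
chi = V - E = 5 - 10 = -5.
rank = 1 - (-5) = 10 - 5 + 1 = 6

6


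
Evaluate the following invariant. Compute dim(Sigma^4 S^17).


Each suspension raises dimension by 1: Sigma S^n = S^{n+1}.
Sigma^4 S^17 = S^{17+4} = S^21

21


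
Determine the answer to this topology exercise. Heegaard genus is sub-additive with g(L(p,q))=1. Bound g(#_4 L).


Heegaard genus satisfies g(A#B) <= g(A) + g(B).
Each lens space has g = 1.
Upper bound: 4 * 1 = 4

4


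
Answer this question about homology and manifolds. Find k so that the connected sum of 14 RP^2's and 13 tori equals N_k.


Since a >= 1, the sum is non-orientable; each T^2 can be replaced by RP^2 # RP^2 (since T^2#RP^2 = 3RP^2).
Total crosscaps k = 14 + 2*13 = 40.
Check via chi: chi = 14*1 + 13*0 - (14+13-1)*2 = -38 = 2 - k = -38. Consistent.

40


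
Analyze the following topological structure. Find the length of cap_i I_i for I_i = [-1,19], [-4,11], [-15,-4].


Intersection = [max(a_i), min(b_i)] = [-1, -4].
Since -1 > -4, the intersection is empty.
Length = 0

0


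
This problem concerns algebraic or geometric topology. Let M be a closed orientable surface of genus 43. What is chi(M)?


For a closed orientable surface of genus g: chi = 2 - 2g.
Here g = 43.
chi = 2 - 2*43 = 2 - 86 = -84

-84


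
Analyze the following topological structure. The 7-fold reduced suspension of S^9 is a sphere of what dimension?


Each suspension raises dimension by 1: Sigma S^n = S^{n+1}.
Sigma^7 S^9 = S^{9+7} = S^16

16


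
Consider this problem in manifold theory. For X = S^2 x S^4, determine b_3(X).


Each S^d has Poincare polynomial 1 + t^d.
The product S^2 x S^4 has Poincare polynomial prod(1+t^d_i).
Expanding: b_0=1, b_2=1, b_4=1, b_6=1.
b_3 = 0

0


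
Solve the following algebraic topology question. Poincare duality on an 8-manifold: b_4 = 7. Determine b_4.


Poincare duality for closed orientable n-manifolds: b_k = b_{n-k}.
Here n = 8, so b_4 = b_4 = 7

7


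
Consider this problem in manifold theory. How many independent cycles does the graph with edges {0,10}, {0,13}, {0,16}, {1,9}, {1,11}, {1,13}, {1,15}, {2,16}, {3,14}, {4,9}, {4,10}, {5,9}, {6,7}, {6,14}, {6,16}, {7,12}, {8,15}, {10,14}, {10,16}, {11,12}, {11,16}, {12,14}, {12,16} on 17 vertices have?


b_1 = E - V + (number of components).
E = 23, V = 17, components = 1.
b_1 = 23 - 17 + 1 = 7

7


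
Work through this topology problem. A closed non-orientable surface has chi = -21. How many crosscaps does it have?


chi = 2 - k for closed non-orientable surfaces with k crosscaps.
-21 = 2 - k
k = 2 - (-21) = 23

23


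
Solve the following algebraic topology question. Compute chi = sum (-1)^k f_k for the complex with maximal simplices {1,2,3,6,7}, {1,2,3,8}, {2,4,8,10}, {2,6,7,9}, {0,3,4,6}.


Enumerate all faces; f-vector: f_0=10, f_1=26, f_2=24, f_3=9, f_4=1.
chi = sum (-1)^k f_k = 0

0


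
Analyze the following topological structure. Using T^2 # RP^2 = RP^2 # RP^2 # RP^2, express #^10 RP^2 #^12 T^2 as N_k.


Since a >= 1, the sum is non-orientable; each T^2 can be replaced by RP^2 # RP^2 (since T^2#RP^2 = 3RP^2).
Total crosscaps k = 10 + 2*12 = 34.
Check via chi: chi = 10*1 + 12*0 - (10+12-1)*2 = -32 = 2 - k = -32. Consistent.

34


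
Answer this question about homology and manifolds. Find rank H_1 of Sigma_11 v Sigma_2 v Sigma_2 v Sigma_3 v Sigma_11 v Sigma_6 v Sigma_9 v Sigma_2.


For a wedge X v Y: reduced H_k(X v Y) = H_k(X) + H_k(Y).
Each Sigma_g contributes b_1 = 2g.
b_1 = 22 + 4 + 4 + 6 + 22 + 12 + 18 + 4 = 92

92


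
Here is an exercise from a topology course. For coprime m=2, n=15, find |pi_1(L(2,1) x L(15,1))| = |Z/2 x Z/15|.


pi_1(X x Y) = pi_1(X) x pi_1(Y).
pi_1(L(2,1)) = Z/2, pi_1(L(15,1)) = Z/15.
|Z/2 x Z/15| = 2 * 15 = 30

30


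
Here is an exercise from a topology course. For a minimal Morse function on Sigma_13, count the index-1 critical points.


A perfect Morse function has m_k = b_k.
For Sigma_13: b_0=1, b_1=2g=26, b_2=1.
Saddles m_1 = 2g = 26

26


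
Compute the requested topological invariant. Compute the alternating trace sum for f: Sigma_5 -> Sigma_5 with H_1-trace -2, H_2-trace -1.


L(f) = tr(f_0*) - tr(f_1*) + tr(f_2*).
= 1 - (-2) + (-1)
= 2

2


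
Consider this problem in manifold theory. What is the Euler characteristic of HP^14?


HP^14 has one cell in each dimension 0, 4, ..., 4*14 (14+1 cells, all even-dim).
chi = 14 + 1 = 15

15


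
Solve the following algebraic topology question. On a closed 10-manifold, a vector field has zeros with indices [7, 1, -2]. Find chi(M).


Poincare-Hopf: chi(M) = sum of indices of zeros.
chi = (7) + (1) + (-2) = 6

6


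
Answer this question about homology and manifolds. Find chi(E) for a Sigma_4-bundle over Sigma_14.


For a fiber bundle F -> E -> B (with CW structure): chi(E) = chi(B) * chi(F).
chi(Sigma_14) = -26, chi(Sigma_4) = -6.
chi(E) = (-26) * (-6) = 156

156


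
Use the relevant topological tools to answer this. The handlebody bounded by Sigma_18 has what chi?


A genus-g handlebody deformation retracts to a wedge of g circles.
chi(vee_g S^1) = 1 - g.
chi(H_18) = 1 - 18 = -17

-17


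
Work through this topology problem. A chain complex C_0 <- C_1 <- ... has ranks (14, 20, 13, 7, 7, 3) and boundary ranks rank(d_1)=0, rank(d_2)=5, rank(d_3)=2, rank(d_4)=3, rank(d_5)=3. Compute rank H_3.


rank H_k = rank(ker d_k) - rank(im d_{k+1}).
rank(ker d_3) = rank(C_3) - rank(d_3) = 7 - 2 = 5.
rank(im d_{3+1}) = 3.
rank H_3 = 5 - 3 = 2

2


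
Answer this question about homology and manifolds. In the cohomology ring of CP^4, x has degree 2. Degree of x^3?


|x| = 2 in H^*(CP^n).
|x^3| = 3 * |x| = 3 * 2 = 6

6


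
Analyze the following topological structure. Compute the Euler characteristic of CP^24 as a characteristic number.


For any closed oriented manifold, <e(TM),[M]> = chi(M).
chi(CP^24) = 24+1 = 25

25


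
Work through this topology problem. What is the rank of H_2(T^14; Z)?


By the Kunneth formula, b_k(T^n) = C(n,k).
b_2(T^14) = C(14,2).
C(14,2) = 14!/(2!*12!) = 91

91


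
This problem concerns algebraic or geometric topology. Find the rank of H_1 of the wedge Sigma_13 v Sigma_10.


For a wedge: H_1(A v B) = H_1(A) + H_1(B).
b_1(Sigma_13) = 26, b_1(Sigma_10) = 20.
b_1 = 26 + 20 = 46

46


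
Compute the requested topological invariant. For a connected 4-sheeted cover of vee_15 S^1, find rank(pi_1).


Nielsen-Schreier: an index-n subgroup of F_r is free of rank 1 + n(r-1).
Equivalently: chi(cover) = n*chi(base); chi(vee_r S^1) = 1 - 15 = -14.
chi(E) = 4*(-14) = -56; rank = 1 - chi(E) = 1 - (-56) = 57.
rank = 1 + 4*(15-1) = 1 + 56 = 57

57


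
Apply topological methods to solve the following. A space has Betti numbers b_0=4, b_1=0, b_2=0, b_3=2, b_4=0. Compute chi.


chi = sum_k (-1)^k b_k.
= (4) + (0) + (0) + (-2) + (0)
= 2

2


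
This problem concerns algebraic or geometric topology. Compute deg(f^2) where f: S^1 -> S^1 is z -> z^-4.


deg(f) = -4. Degree is multiplicative: deg(f^2) = (deg f)^2.
deg(f^2) = (-4)^2 = 16

16


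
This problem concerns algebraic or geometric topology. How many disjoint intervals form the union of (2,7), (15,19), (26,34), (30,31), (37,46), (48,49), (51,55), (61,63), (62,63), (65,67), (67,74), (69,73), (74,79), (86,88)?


Sort and merge overlapping open intervals.
Merged: (2,7), (15,19), (26,34), (37,46), (48,49), (51,55), (61,63), (65,67), (67,74), (74,79), (86,88).
Number of components = 11

11


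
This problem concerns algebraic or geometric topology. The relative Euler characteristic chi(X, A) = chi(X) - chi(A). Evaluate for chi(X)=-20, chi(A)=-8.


Relative Euler characteristic: chi(X, A) = chi(X) - chi(A).
= -20 - (-8) = -12

-12


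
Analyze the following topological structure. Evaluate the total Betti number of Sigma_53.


For Sigma_53: b_0 = 1, b_1 = 2g = 106, b_2 = 1.
Total = 1 + 106 + 1 = 108

108


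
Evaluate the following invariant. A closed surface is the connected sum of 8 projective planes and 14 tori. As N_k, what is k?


Since a >= 1, the sum is non-orientable; each T^2 can be replaced by RP^2 # RP^2 (since T^2#RP^2 = 3RP^2).
Total crosscaps k = 8 + 2*14 = 36.
Check via chi: chi = 8*1 + 14*0 - (8+14-1)*2 = -34 = 2 - k = -34. Consistent.

36


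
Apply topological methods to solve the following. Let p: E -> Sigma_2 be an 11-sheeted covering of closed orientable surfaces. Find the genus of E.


For an n-sheeted cover: chi(E) = n * chi(B).
chi(Sigma_2) = 2 - 2*2 = -2.
chi(E) = 11 * (-2) = -22.
genus(E) = (2 - chi(E))/2 = (2 - (-22))/2 = 24/2 = 12

12


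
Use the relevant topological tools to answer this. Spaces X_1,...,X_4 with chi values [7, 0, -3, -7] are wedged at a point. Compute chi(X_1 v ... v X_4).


chi(A v B) = chi(A) + chi(B) - 1 (one point identified).
For 4 spaces: chi = (sum chi_i) - (4 - 1).
sum = -3; chi = -3 - 3 = -6

-6


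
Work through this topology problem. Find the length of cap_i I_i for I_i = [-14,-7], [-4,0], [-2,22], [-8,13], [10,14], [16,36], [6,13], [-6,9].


Intersection = [max(a_i), min(b_i)] = [16, -7].
Since 16 > -7, the intersection is empty.
Length = 0

0


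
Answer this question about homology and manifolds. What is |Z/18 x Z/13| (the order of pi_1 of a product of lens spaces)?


pi_1(X x Y) = pi_1(X) x pi_1(Y).
pi_1(L(18,1)) = Z/18, pi_1(L(13,1)) = Z/13.
|Z/18 x Z/13| = 18 * 13 = 234

234


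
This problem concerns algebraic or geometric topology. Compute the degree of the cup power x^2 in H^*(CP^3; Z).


|x| = 2 in H^*(CP^n).
|x^2| = 2 * |x| = 2 * 2 = 4

4


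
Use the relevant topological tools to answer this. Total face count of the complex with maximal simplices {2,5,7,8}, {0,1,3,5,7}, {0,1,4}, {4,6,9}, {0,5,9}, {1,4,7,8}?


Each maximal simplex on m vertices has 2^m - 1 nonempty faces.
Take the union (dedupe shared faces).
Total distinct faces = 64

64


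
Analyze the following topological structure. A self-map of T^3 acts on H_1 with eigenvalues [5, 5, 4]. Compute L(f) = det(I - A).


For a torus self-map: L(f) = det(I - A) where A acts on H_1.
L(f) = (1-5) * (1-5) * (1-4) = -4 * -4 * -3 = -48

-48


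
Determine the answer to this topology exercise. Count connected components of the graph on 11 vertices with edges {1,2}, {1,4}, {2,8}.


Run DFS/union-find over 11 vertices.
V = 11, E = 3.
Number of components = 8

8


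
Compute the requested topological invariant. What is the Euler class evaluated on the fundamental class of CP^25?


For any closed oriented manifold, <e(TM),[M]> = chi(M).
chi(CP^25) = 25+1 = 26

26


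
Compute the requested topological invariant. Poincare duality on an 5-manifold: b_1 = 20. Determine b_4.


Poincare duality for closed orientable n-manifolds: b_k = b_{n-k}.
Here n = 5, so b_4 = b_1 = 20

20


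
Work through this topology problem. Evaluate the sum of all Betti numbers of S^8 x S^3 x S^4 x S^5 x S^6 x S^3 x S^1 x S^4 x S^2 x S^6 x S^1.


Total Betti number is multiplicative under products.
Each S^d (d>=1) has total Betti number 2.
There are 11 sphere factors.
Total = 2^11 = 2048

2048


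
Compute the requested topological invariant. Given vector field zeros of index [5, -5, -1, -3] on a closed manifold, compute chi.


Poincare-Hopf: chi(M) = sum of indices of zeros.
chi = (5) + (-5) + (-1) + (-3) = -4

-4


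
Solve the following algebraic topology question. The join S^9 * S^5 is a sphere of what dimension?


Join of spheres: S^m * S^n = S^{m+n+1}.
dim = 9 + 5 + 1 = 15

15


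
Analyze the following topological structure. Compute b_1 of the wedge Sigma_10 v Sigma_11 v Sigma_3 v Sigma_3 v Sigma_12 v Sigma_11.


For a wedge X v Y: reduced H_k(X v Y) = H_k(X) + H_k(Y).
Each Sigma_g contributes b_1 = 2g.
b_1 = 20 + 22 + 6 + 6 + 24 + 22 = 100

100


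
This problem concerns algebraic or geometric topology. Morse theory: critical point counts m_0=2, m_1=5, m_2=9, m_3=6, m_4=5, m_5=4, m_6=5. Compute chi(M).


Morse theory: chi(M) = sum_k (-1)^k m_k where m_k = #(index-k critical points).
= (2) + (-5) + (9) + (-6) + (5) + (-4) + (5) = 6

6


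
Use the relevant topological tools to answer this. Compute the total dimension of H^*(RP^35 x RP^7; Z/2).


dim H^*(RP^n; Z/2) = n+1 (one Z/2 in each degree 0..n).
Total Betti number is multiplicative.
Total = (35+1) * (7+1) = 36 * 8 = 288

288


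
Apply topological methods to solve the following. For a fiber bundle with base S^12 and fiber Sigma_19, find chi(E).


chi(S^12) = 2 (n even), chi(Sigma_19) = 2 - 2*19 = -36.
chi(E) = 2 * (-36) = -72

-72


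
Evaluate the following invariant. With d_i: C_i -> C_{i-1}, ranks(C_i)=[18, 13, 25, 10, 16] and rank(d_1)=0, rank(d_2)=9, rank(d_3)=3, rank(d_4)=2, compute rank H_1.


rank H_k = rank(ker d_k) - rank(im d_{k+1}).
rank(ker d_1) = rank(C_1) - rank(d_1) = 13 - 0 = 13.
rank(im d_{1+1}) = 9.
rank H_1 = 13 - 9 = 4

4


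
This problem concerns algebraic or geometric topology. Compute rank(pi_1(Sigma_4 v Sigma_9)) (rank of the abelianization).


For a wedge: H_1(A v B) = H_1(A) + H_1(B).
b_1(Sigma_4) = 8, b_1(Sigma_9) = 18.
b_1 = 8 + 18 = 26

26


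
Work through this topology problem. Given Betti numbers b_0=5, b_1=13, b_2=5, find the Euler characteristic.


chi = sum_k (-1)^k b_k.
= (5) + (-13) + (5)
= -3

-3


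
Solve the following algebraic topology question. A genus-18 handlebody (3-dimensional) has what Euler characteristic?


A genus-g handlebody deformation retracts to a wedge of g circles.
chi(vee_g S^1) = 1 - g.
chi(H_18) = 1 - 18 = -17

-17


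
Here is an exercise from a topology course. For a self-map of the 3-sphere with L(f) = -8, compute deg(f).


L(f) = 1 + (-1)^3 deg(f) on S^3.
-8 = 1 + (-1)^3 * deg(f)
(-1)^3 * deg(f) = -9
deg(f) = 9

9


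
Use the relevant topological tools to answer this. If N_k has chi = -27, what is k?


chi = 2 - k for closed non-orientable surfaces with k crosscaps.
-27 = 2 - k
k = 2 - (-27) = 29

29


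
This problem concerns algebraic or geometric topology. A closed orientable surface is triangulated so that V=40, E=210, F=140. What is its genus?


chi = V - E + F = 40 - 210 + 140 = -30
For orientable closed surface: chi = 2 - 2g, so g = (2 - chi)/2.
g = (2 - (-30)) / 2 = 32 / 2 = 16

16


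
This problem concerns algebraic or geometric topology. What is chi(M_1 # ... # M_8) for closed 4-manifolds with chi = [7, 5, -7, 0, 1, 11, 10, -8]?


For n-manifolds: chi(A#B) = chi(A) + chi(B) - chi(S^4).
chi(S^4) = 1 + (-1)^4 = 2.
chi(#) = (sum chi_i) - (8-1)*chi(S^4) = 19 - 7*2 = 5

5


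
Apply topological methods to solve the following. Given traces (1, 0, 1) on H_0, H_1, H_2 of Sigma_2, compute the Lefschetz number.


L(f) = tr(f_0*) - tr(f_1*) + tr(f_2*).
= 1 - (0) + (1)
= 2

2


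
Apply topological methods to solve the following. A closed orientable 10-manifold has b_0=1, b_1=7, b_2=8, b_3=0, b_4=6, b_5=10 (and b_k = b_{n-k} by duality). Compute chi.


By Poincare duality b_k = b_{10-k}, so full Betti numbers: b_0=1, b_1=7, b_2=8, b_3=0, b_4=6, b_5=10, b_6=6, b_7=0, b_8=8, b_9=7, b_10=1.
chi = sum (-1)^k b_k = 6

6


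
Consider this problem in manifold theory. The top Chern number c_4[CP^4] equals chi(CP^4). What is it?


For any closed oriented manifold, <e(TM),[M]> = chi(M).
chi(CP^4) = 4+1 = 5

5


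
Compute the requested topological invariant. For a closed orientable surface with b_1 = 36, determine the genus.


For a closed orientable surface: b_1 = 2g.
36 = 2g
g = 36 / 2 = 18

18


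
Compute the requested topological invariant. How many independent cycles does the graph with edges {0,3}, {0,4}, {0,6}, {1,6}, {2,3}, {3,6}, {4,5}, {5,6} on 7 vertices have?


b_1 = E - V + (number of components).
E = 8, V = 7, components = 1.
b_1 = 8 - 7 + 1 = 2

2


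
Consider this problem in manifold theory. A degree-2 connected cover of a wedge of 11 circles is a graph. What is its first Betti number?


Nielsen-Schreier: an index-n subgroup of F_r is free of rank 1 + n(r-1).
Equivalently: chi(cover) = n*chi(base); chi(vee_r S^1) = 1 - 11 = -10.
chi(E) = 2*(-10) = -20; rank = 1 - chi(E) = 1 - (-20) = 21.
rank = 1 + 2*(11-1) = 1 + 20 = 21

21


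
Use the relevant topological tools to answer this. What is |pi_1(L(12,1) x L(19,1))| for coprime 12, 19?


pi_1(X x Y) = pi_1(X) x pi_1(Y).
pi_1(L(12,1)) = Z/12, pi_1(L(19,1)) = Z/19.
|Z/12 x Z/19| = 12 * 19 = 228

228


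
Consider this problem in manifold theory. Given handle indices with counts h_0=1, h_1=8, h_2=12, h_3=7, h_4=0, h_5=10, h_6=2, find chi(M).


Handles of index k contribute (-1)^k to chi (same as CW cells).
chi = (1) + (-8) + (12) + (-7) + (0) + (-10) + (2) = -10

-10


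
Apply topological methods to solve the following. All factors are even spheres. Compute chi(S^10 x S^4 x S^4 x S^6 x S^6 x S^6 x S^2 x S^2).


chi is multiplicative: chi(X x Y) = chi(X) chi(Y).
Each even-dim sphere has chi = 2. There are 8 factors.
chi = 2^8 = 256

256


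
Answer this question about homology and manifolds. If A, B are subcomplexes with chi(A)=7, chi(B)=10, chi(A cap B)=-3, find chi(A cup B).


chi(A cup B) = chi(A) + chi(B) - chi(A cap B)
= 7 + (10) - (-3)
= 20

20


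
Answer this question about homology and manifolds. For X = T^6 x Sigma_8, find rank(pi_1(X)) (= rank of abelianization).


pi_1(A x B) = pi_1(A) x pi_1(B); rank of abelianization = b_1.
b_1(T^6) = 6, b_1(Sigma_8) = 2*8 = 16.
b_1(product) = 6 + 16 = 22

22


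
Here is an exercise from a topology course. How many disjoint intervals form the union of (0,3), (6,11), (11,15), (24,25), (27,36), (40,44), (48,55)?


Sort and merge overlapping open intervals.
Merged: (0,3), (6,11), (11,15), (24,25), (27,36), (40,44), (48,55).
Number of components = 7

7


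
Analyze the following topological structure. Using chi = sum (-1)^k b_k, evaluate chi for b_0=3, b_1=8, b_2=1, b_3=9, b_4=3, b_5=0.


chi = sum_k (-1)^k b_k.
= (3) + (-8) + (1) + (-9) + (3) + (0)
= -10

-10


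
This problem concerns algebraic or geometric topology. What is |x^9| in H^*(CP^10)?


|x| = 2 in H^*(CP^n).
|x^9| = 9 * |x| = 9 * 2 = 18

18


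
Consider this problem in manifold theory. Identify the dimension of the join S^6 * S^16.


Join of spheres: S^m * S^n = S^{m+n+1}.
dim = 6 + 16 + 1 = 23

23


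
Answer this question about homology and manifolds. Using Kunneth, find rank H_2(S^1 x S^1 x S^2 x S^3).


Each S^d has Poincare polynomial 1 + t^d.
The product S^1 x S^1 x S^2 x S^3 has Poincare polynomial prod(1+t^d_i).
Expanding: b_0=1, b_1=2, b_2=2, b_3=3, b_4=3, b_5=2, b_6=2, b_7=1.
b_2 = 2

2


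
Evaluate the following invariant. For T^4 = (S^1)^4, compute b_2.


By the Kunneth formula, b_k(T^n) = C(n,k).
b_2(T^4) = C(4,2).
C(4,2) = 4!/(2!*2!) = 6

6


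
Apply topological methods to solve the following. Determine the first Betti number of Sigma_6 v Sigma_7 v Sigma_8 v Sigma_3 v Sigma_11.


For a wedge X v Y: reduced H_k(X v Y) = H_k(X) + H_k(Y).
Each Sigma_g contributes b_1 = 2g.
b_1 = 12 + 14 + 16 + 6 + 22 = 70

70


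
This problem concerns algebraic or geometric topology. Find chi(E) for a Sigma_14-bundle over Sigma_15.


For a fiber bundle F -> E -> B (with CW structure): chi(E) = chi(B) * chi(F).
chi(Sigma_15) = -28, chi(Sigma_14) = -26.
chi(E) = (-28) * (-26) = 728

728


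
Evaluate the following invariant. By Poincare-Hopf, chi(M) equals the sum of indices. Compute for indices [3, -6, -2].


Poincare-Hopf: chi(M) = sum of indices of zeros.
chi = (3) + (-6) + (-2) = -5

-5


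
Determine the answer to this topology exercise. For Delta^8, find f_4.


Delta^8 has 8+1 vertices. A 4-face is a choice of 4+1 vertices.
f_4 = C(8+1, 4+1) = C(9,5) = 126

126


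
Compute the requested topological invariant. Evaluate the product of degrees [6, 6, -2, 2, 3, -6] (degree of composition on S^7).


Degree is multiplicative: deg(composition) = product of degrees.
= (6) * (6) * (-2) * (2) * (3) * (-6) = 2592

2592


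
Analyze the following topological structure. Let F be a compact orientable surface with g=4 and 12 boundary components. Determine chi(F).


For a compact orientable surface with genus g and b boundary components: chi = 2 - 2g - b.
chi = 2 - 2*4 - 12 = 2 - 8 - 12 = -18

-18


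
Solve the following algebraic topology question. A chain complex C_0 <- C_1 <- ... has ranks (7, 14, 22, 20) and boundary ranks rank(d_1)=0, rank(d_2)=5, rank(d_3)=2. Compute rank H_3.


rank H_k = rank(ker d_k) - rank(im d_{k+1}).
rank(ker d_3) = rank(C_3) - rank(d_3) = 20 - 2 = 18.
rank(im d_{3+1}) = 0.
rank H_3 = 18 - 0 = 18

18
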